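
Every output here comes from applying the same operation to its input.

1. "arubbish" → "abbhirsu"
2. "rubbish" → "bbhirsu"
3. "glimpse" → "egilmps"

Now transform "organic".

What's happening: sort the characters into alphabetical order.
Applying that to "organic" gives "acginor".

acginor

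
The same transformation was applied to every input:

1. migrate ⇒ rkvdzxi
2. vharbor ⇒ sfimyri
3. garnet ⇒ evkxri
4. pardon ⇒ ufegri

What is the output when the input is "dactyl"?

Rule — shift every letter 9 places backward in the alphabet (wrapping around), then move the last 3 characters to the front (rotate right by 3).
Working it through for "dactyl": intermediate "urtkpc", final "kpcurt".

kpcurt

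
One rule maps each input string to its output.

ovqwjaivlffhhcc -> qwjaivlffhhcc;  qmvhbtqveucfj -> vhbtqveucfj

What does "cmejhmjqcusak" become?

The pattern: delete the first 2 characters.
On "cmejhmjqcusak" that produces "ejhmjqcusak".

ejhmjqcusak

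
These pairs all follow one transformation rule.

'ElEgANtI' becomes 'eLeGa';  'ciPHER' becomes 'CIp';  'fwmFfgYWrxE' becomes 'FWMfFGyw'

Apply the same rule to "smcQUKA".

Rule — delete the last 3 characters, then flip the case of every letter.
Starting from "smcQUKA": after the first operation, "smcQ"; after the second, "SMCq".
(Check on "fwmFfgYWrxE": → "fwmFfgYW" → "FWMfFGyw" ✓)

SMCq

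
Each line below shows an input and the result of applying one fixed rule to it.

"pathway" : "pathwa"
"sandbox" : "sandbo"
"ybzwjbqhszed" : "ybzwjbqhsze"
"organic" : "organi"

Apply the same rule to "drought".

What's happening: delete the last character.
"drought" → "drough".

drough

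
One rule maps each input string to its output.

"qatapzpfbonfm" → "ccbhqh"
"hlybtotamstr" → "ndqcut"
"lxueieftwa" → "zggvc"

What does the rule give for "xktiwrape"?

Each output is the input with this applied: keep every other character starting from the second (positions 2nd, 4th, 6th, ...), then shift every letter 2 places forward in the alphabet (wrapping around).
Starting from "xktiwrape": after the first operation, "kirp"; after the second, "mktr".

mktr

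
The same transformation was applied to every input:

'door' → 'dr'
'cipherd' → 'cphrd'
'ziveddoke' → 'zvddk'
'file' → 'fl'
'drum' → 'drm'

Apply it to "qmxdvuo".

qmxdv

Rule — remove every vowel.
Applying that to "qmxdvuo" gives "qmxdv".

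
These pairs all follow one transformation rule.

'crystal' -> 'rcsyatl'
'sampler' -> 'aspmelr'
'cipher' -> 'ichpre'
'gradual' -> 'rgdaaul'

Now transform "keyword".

ekwyrod

Each output is the input with this applied: swap each adjacent pair of characters (1↔2, 3↔4, ...).
For "keyword" the result is "ekwyrod".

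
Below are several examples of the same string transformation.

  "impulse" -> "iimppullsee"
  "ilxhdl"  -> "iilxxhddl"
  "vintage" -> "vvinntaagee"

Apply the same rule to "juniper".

jjunnipperr

What's happening: repeat every character 3 times, then keep every other character starting from the first (positions 1st, 3rd, 5th, ...).
"juniper" → "jjjuuunnniiipppeeerrr" → "jjunnipperr".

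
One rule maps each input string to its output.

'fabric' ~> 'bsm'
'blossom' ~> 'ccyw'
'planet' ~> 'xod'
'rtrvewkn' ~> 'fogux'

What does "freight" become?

The transformation: shift every letter 10 places forward in the alphabet (wrapping around), then delete the first 3 characters.
For "freight", step one produces "pbosqrd"; step two turns that into "sqrd".
(Check on "blossom": → "lvyccyw" → "ccyw" ✓)

sqrd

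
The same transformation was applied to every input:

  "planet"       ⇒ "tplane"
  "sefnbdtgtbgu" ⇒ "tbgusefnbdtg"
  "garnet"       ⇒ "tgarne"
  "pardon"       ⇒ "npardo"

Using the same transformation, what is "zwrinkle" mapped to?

Looking at the pairs, the operation is to swap the front and back halves of the string, then move the first 2 characters to the end (rotate left by 2).
"zwrinkle" → "nklezwri" → "lezwrink".

lezwrink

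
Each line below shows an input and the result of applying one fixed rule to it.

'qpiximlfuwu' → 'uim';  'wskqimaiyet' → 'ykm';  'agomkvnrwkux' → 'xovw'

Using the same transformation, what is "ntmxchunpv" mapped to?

pmh

What's happening: keep one character in every 3, starting at position 3 (positions 3rd, 6th, 9th, ...), then move the last character to the front.
On "ntmxchunpv" that produces "pmh".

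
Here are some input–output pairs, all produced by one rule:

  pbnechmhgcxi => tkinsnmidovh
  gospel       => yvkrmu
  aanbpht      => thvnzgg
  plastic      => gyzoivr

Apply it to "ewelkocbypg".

krquihevmkc

Each output is the input with this applied: move the first 2 characters to the end (rotate left by 2), then shift every letter 6 places forward in the alphabet (wrapping around).
Applying both steps to "ewelkocbypg": "elkocbypgew", then "krquihevmkc".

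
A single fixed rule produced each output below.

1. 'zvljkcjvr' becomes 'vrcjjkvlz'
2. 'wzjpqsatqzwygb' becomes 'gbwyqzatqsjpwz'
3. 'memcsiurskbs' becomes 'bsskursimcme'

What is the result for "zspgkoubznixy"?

What's happening: reverse the string, then swap each adjacent pair of characters (1↔2, 3↔4, ...).
On "zspgkoubznixy": the first step gives "yxinzbuokgpsz", and the second then gives "xynibzougkspz".

xynibzougkspz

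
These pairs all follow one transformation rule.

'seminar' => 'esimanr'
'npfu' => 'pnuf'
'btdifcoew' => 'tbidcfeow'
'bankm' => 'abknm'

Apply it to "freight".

rfiehgt

Looking at the pairs, the operation is to swap each adjacent pair of characters (1↔2, 3↔4, ...).
On "freight" that produces "rfiehgt".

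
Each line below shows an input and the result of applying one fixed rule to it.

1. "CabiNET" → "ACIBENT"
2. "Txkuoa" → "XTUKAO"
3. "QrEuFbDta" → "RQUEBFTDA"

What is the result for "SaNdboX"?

In each case the input is transformed by: swap each adjacent pair of characters (1↔2, 3↔4, ...), then convert every letter to uppercase.
For "SaNdboX", step one produces "aSdNobX"; step two turns that into "ASDNOBX".

ASDNOBX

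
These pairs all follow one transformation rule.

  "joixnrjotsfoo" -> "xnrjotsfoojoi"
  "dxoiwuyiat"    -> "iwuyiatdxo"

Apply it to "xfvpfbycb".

pfbycbxfv

Looking at the pairs, the operation is to move the first 3 characters to the end (rotate left by 3).
So "xfvpfbycb" becomes "pfbycbxfv".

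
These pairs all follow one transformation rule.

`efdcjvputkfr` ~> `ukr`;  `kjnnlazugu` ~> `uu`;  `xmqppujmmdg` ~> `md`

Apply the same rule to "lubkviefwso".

The rule is to keep every other character starting from the second (positions 2nd, 4th, 6th, ...), then delete the first 3 characters.
Starting from "lubkviefwso": after the first operation, "ukifs"; after the second, "fs".
(Check on "kjnnlazugu": → "jnauu" → "uu" ✓)

fs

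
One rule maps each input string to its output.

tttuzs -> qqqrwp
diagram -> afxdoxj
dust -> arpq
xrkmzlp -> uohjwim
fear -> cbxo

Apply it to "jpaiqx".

gmxfnu

The rule is to shift every letter 3 places backward in the alphabet (wrapping around).
"jpaiqx" → "gmxfnu".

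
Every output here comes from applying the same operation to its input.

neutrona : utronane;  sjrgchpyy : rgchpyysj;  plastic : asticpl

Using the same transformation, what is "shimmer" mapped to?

immersh

Looking at the pairs, the operation is to move the first 2 characters to the end (rotate left by 2).
On "shimmer" that produces "immersh".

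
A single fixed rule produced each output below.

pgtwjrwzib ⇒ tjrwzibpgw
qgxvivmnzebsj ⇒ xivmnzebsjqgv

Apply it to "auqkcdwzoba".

qcdwzobaauk

The pattern: move the first 3 characters to the end (rotate left by 3), then swap the first and last characters.
So "auqkcdwzoba" becomes "qcdwzobaauk".
(Check on "pgtwjrwzib": → "wjrwzibpgt" → "tjrwzibpgw" ✓)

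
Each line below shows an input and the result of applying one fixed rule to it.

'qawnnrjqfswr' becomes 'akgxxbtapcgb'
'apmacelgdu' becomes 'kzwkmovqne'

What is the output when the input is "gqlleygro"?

The rule is to shift every letter 10 places forward in the alphabet (wrapping around).
For "gqlleygro" the result is "qavvoiqby".

qavvoiqby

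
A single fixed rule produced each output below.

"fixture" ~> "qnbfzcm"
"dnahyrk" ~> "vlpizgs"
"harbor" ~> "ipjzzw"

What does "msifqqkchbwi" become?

The transformation: shift every letter 8 places forward in the alphabet (wrapping around), then swap each adjacent pair of characters (1↔2, 3↔4, ...).
For "msifqqkchbwi", step one produces "uaqnyyskpjeq"; step two turns that into "aunqyyksjpqe".

aunqyyksjpqe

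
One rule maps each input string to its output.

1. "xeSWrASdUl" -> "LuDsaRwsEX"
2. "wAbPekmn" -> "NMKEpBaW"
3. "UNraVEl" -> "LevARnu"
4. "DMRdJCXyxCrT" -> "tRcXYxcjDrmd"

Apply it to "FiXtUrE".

eRuTxIf

In each case the input is transformed by: reverse the string, then flip the case of every letter.
On "FiXtUrE": the first step gives "ErUtXiF", and the second then gives "eRuTxIf".
(Check on "xeSWrASdUl": → "lUdSArWSex" → "LuDsaRwsEX" ✓)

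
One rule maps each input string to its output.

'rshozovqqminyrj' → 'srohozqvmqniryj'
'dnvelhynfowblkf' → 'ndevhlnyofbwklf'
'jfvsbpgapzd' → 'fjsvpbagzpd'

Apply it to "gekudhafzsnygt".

egukhdfaszyntg

Looking at the pairs, the operation is to swap each adjacent pair of characters (1↔2, 3↔4, ...).
On "gekudhafzsnygt" that produces "egukhdfaszyntg".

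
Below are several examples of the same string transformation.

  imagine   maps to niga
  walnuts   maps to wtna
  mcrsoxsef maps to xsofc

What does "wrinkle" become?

wnke

Each output is the input with this applied: sort the characters into reverse alphabetical order, then keep every other character starting from the first (positions 1st, 3rd, 5th, ...).
Doing the same to "wrinkle": "wnke".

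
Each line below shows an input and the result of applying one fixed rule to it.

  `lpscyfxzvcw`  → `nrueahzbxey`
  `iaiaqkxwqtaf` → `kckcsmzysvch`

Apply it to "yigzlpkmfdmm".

The pattern: shift every letter 2 places forward in the alphabet (wrapping around).
"yigzlpkmfdmm" → "akibnrmohfoo".

akibnrmohfoo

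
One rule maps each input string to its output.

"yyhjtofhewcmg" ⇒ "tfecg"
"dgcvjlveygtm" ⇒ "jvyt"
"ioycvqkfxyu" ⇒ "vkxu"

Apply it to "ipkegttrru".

gtr

Rule — delete the first 3 characters, then keep every other character starting from the second (positions 2nd, 4th, 6th, ...).
Working it through for "ipkegttrru": intermediate "egttrru", final "gtr".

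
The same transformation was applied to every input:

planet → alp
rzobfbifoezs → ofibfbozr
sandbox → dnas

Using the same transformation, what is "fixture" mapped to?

In each case the input is transformed by: reverse the string, then delete the first 3 characters.
On "fixture": the first step gives "erutxif", and the second then gives "txif".

txif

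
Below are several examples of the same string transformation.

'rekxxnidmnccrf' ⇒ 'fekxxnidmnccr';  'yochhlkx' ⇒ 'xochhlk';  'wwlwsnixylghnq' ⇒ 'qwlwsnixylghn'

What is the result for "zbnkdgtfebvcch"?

The rule is to delete the first character, then move the last character to the front.
On "zbnkdgtfebvcch": the first step gives "bnkdgtfebvcch", and the second then gives "hbnkdgtfebvcc".
(Check on "yochhlkx": → "ochhlkx" → "xochhlk" ✓)

hbnkdgtfebvcc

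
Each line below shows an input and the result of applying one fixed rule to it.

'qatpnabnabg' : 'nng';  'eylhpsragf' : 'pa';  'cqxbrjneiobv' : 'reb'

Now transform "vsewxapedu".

xe

In each case the input is transformed by: delete the first 3 characters, then keep one character in every 3, starting at position 2 (positions 2nd, 5th, 8th, ...).
"vsewxapedu" → "wxapedu" → "xe".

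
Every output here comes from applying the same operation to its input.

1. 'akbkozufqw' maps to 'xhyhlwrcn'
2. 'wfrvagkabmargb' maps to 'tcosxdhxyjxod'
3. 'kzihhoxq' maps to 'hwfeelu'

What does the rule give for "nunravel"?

krkoxsb

The pattern: delete the last character, then shift every letter 3 places backward in the alphabet (wrapping around).
Applying both steps to "nunravel": "nunrave", then "krkoxsb".
(Check on "kzihhoxq": → "kzihhox" → "hwfeelu" ✓)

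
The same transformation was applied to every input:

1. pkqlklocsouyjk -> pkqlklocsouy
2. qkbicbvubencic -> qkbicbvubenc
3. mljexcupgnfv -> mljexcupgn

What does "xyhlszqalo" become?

The transformation: delete the last 2 characters.
For "xyhlszqalo" the result is "xyhlszqa".

xyhlszqa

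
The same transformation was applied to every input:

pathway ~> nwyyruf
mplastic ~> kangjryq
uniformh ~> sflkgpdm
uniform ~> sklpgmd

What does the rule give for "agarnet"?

yrecylp

The transformation: take characters alternately from the front and the back (1st, last, 2nd, 2nd-last, ...), then shift every letter 2 places backward in the alphabet (wrapping around).
For "agarnet" the result is "yrecylp".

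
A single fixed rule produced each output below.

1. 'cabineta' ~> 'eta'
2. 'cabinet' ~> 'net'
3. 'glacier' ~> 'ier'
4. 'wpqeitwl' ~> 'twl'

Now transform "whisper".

per

The pattern: keep only the last 3 characters.
So "whisper" becomes "per".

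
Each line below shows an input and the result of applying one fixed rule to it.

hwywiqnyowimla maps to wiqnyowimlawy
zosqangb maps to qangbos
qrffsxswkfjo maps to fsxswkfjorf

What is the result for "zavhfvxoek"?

hfvxoekav

What's happening: delete the first character, then move the first 2 characters to the end (rotate left by 2).
"zavhfvxoek" → "avhfvxoek" → "hfvxoekav".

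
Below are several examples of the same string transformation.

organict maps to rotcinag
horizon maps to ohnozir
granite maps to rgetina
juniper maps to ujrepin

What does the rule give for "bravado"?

Rule — move the first 2 characters to the end (rotate left by 2), then reverse the string.
Working it through for "bravado": intermediate "avadobr", final "rbodava".
(Check on "granite": → "anitegr" → "rgetina" ✓)

rbodava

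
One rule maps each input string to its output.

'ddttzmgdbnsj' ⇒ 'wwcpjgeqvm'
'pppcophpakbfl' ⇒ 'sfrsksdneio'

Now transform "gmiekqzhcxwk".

lhntckfazn

Rule — shift every letter 3 places forward in the alphabet (wrapping around), then delete the first 2 characters.
For "gmiekqzhcxwk", step one produces "jplhntckfazn"; step two turns that into "lhntckfazn".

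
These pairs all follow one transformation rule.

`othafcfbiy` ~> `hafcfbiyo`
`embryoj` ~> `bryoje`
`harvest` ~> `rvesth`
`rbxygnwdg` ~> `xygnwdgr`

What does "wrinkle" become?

The rule is to move the first 2 characters to the end (rotate left by 2), then delete the last character.
Working it through for "wrinkle": intermediate "inklewr", final "inklew".

inklew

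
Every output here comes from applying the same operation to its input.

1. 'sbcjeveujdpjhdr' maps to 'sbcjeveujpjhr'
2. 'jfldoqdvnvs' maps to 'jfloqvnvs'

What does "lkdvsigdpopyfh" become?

In each case the input is transformed by: remove every "d".
For "lkdvsigdpopyfh" the result is "lkvsigpopyfh".

lkvsigpopyfh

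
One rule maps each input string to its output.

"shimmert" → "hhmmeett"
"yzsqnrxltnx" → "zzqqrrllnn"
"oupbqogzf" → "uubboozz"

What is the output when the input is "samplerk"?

aappeekk

The pattern: keep every other character starting from the second (positions 2nd, 4th, 6th, ...), then double every character.
Starting from "samplerk": after the first operation, "apek"; after the second, "aappeekk".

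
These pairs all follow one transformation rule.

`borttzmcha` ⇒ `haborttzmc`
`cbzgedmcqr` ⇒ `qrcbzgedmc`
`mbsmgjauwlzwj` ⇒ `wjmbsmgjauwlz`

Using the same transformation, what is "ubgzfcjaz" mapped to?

The transformation: move the last 2 characters to the front (rotate right by 2).
So "ubgzfcjaz" becomes "azubgzfcj".

azubgzfcj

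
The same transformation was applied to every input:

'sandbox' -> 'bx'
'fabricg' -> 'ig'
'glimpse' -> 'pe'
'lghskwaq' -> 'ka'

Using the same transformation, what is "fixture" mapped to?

The transformation: keep every other character starting from the first (positions 1st, 3rd, 5th, ...), then delete the first 2 characters.
For "fixture", step one produces "fxue"; step two turns that into "ue".

ue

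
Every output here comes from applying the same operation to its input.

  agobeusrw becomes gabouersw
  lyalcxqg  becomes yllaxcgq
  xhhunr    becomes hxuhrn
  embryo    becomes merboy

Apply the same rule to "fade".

afed

Looking at the pairs, the operation is to swap each adjacent pair of characters (1↔2, 3↔4, ...).
So "fade" becomes "afed".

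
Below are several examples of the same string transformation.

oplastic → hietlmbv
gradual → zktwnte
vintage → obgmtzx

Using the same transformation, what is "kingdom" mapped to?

What's happening: shift every letter 7 places backward in the alphabet (wrapping around).
For "kingdom" the result is "dbgzwhf".

dbgzwhf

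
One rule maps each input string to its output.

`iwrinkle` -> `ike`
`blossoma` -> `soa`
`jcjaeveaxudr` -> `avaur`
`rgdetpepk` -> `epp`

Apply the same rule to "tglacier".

Each output is the input with this applied: delete the first 3 characters, then keep every other character starting from the first (positions 1st, 3rd, 5th, ...).
For "tglacier" the result is "air".
(Check on "blossoma": → "ssoma" → "soa" ✓)

air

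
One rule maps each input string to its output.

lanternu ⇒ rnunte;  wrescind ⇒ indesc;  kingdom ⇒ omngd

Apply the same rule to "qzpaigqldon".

Rule — delete the first 2 characters, then move the first 3 characters to the end (rotate left by 3).
Doing the same to "qzpaigqldon": "gqldonpai".
(Check on "wrescind": → "escind" → "indesc" ✓)

gqldonpai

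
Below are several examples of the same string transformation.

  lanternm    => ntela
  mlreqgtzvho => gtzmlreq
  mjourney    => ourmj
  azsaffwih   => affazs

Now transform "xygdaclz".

gdaxy

In each case the input is transformed by: delete the last 3 characters, then move the last 3 characters to the front (rotate right by 3).
On "xygdaclz": the first step gives "xygda", and the second then gives "gdaxy".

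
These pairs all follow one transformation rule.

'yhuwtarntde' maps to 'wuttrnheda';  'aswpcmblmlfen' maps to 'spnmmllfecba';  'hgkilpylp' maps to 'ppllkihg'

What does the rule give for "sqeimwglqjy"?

Rule — sort the characters into reverse alphabetical order, then delete the first character.
On "sqeimwglqjy": the first step gives "ywsqqmljige", and the second then gives "wsqqmljige".
(Check on "aswpcmblmlfen": → "wspnmmllfecba" → "spnmmllfecba" ✓)

wsqqmljige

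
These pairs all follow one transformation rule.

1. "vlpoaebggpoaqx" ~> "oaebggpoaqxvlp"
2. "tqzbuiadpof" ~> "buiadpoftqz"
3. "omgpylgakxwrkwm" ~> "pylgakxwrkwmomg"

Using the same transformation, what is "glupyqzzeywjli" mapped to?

pyqzzeywjliglu

What's happening: move the first 3 characters to the end (rotate left by 3).
On "glupyqzzeywjli" that produces "pyqzzeywjliglu".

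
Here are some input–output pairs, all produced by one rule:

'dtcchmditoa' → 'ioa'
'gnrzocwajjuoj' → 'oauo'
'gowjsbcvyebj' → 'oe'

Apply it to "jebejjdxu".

eeu

Rule — keep only the vowels.
So "jebejjdxu" becomes "eeu".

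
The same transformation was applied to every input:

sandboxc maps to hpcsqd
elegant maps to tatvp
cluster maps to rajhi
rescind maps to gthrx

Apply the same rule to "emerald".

tbtgp

The rule is to shift every letter 11 places backward in the alphabet (wrapping around), then delete the last 2 characters.
On "emerald": the first step gives "tbtgpas", and the second then gives "tbtgp".
(Check on "elegant": → "tatvpci" → "tatvp" ✓)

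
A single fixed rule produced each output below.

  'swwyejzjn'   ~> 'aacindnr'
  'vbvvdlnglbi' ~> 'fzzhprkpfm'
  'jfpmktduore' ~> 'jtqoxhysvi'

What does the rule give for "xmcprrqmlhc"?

qgtvvuqplg

Rule — shift every letter 4 places forward in the alphabet (wrapping around), then delete the first character.
Applying both steps to "xmcprrqmlhc": "bqgtvvuqplg", then "qgtvvuqplg".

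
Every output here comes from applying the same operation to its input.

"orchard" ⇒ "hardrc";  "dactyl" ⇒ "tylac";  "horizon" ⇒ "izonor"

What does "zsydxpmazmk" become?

What's happening: delete the first character, then move the first 2 characters to the end (rotate left by 2).
Applying both steps to "zsydxpmazmk": "sydxpmazmk", then "dxpmazmksy".
(Check on "dactyl": → "actyl" → "tylac" ✓)

dxpmazmksy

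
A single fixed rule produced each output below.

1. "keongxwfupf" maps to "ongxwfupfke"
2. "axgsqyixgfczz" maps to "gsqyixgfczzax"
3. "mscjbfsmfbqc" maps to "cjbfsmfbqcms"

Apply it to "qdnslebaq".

The transformation: move the first 2 characters to the end (rotate left by 2).
So "qdnslebaq" becomes "nslebaqqd".

nslebaqqd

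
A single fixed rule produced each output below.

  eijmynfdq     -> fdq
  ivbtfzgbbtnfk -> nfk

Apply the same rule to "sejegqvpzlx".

The pattern: keep only the last 3 characters.
On "sejegqvpzlx" that produces "zlx".

zlx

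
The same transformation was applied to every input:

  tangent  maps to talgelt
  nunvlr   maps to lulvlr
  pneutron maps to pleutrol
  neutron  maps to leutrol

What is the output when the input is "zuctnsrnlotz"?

Rule — replace every "n" with "l".
Applying that to "zuctnsrnlotz" gives "zuctlsrllotz".

zuctlsrllotz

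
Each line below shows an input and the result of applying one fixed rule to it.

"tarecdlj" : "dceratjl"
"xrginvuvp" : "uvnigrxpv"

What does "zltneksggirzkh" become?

zriggskentlzhk

The transformation: move the last 2 characters to the front (rotate right by 2), then reverse the string.
"zltneksggirzkh" → "khzltneksggirz" → "zriggskentlzhk".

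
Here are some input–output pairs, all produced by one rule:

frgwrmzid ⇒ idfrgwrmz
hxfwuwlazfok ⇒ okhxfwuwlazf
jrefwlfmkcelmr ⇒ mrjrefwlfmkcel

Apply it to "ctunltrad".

adctunltr

The transformation: move the last 2 characters to the front (rotate right by 2).
Doing the same to "ctunltrad": "adctunltr".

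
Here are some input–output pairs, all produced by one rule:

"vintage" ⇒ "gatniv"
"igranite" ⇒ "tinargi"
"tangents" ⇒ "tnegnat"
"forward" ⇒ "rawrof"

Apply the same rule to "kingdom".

odgnik

The pattern: delete the last character, then reverse the string.
Starting from "kingdom": after the first operation, "kingdo"; after the second, "odgnik".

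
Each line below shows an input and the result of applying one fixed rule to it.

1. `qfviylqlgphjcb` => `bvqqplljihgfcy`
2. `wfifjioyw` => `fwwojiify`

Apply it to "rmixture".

eutrrmix

Each output is the input with this applied: sort the characters into reverse alphabetical order, then swap the first and last characters.
Starting from "rmixture": after the first operation, "xutrrmie"; after the second, "eutrrmix".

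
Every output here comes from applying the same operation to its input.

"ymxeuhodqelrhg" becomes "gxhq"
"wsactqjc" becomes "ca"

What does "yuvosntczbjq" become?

qvnz

Rule — move the last 3 characters to the front (rotate right by 3), then keep one character in every 3, starting at position 3 (positions 3rd, 6th, 9th, ...).
Applying both steps to "yuvosntczbjq": "bjqyuvosntcz", then "qvnz".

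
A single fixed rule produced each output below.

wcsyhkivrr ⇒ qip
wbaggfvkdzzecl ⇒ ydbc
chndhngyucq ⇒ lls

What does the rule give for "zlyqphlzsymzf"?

wfqx

Each output is the input with this applied: shift every letter 2 places backward in the alphabet (wrapping around), then keep one character in every 3, starting at position 3 (positions 3rd, 6th, 9th, ...).
Doing the same to "zlyqphlzsymzf": "wfqx".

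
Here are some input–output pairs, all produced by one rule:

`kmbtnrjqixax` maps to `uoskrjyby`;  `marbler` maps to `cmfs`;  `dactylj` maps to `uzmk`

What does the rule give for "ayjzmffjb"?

The rule is to delete the first 3 characters, then shift every letter 1 place forward in the alphabet (wrapping around).
"ayjzmffjb" → "zmffjb" → "anggkc".

anggkc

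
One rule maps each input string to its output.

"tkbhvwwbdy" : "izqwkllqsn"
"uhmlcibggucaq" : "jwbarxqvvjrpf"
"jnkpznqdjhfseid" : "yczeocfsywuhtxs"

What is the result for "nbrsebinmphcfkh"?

cqghtqxcbewruzw

The pattern: shift every letter 11 places backward in the alphabet (wrapping around).
"nbrsebinmphcfkh" → "cqghtqxcbewruzw".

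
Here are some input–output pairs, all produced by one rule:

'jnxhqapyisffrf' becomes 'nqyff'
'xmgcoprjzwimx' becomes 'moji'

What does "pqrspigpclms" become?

Each output is the input with this applied: keep one character in every 3, starting at position 2 (positions 2nd, 5th, 8th, ...).
"pqrspigpclms" → "qppm".

qppm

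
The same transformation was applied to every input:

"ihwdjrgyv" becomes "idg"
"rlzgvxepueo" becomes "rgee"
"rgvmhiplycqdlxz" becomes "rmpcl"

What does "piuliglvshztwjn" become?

Looking at the pairs, the operation is to keep one character in every 3, starting at position 1 (positions 1st, 4th, 7th, ...).
Doing the same to "piuliglvshztwjn": "pllhw".

pllhw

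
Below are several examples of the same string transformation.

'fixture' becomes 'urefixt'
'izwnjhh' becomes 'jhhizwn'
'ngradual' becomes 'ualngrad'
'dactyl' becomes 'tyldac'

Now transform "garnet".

Rule — move the last 3 characters to the front (rotate right by 3).
Applying that to "garnet" gives "netgar".

netgar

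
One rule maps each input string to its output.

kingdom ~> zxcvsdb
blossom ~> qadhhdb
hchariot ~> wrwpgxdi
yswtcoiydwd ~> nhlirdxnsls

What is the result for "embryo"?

Rule — shift every letter 11 places backward in the alphabet (wrapping around).
Doing the same to "embryo": "tbqgnd".

tbqgnd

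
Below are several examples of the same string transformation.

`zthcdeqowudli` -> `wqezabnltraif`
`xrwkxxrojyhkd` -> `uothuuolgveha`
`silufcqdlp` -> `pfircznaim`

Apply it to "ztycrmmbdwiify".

wqvzojjyatffcv

In each case the input is transformed by: shift every letter 3 places backward in the alphabet (wrapping around).
So "ztycrmmbdwiify" becomes "wqvzojjyatffcv".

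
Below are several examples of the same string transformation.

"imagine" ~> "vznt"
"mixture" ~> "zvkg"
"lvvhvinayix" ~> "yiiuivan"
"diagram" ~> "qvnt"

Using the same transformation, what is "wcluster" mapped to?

In each case the input is transformed by: shift every letter 13 places forward in the alphabet (wrapping around) — i.e. ROT13, then delete the last 3 characters.
"wcluster" → "jpyhfgre" → "jpyhf".

jpyhf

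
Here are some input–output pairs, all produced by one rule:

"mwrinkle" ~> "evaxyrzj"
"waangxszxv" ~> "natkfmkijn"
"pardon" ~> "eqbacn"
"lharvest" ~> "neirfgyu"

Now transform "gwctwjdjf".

pgjwqwstj

The rule is to move the first 2 characters to the end (rotate left by 2), then shift every letter 13 places forward in the alphabet (wrapping around) — i.e. ROT13.
Starting from "gwctwjdjf": after the first operation, "ctwjdjfgw"; after the second, "pgjwqwstj".
(Check on "lharvest": → "arvestlh" → "neirfgyu" ✓)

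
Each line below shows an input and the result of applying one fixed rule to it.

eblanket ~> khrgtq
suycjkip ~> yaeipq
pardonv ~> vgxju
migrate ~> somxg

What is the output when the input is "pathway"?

vgznc

Looking at the pairs, the operation is to shift every letter 6 places forward in the alphabet (wrapping around), then delete the last 2 characters.
On "pathway": the first step gives "vgzncge", and the second then gives "vgznc".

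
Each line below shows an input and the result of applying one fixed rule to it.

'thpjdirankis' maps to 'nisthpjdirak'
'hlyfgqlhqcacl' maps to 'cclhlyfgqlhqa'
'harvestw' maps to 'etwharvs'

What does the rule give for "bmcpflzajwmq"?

What's happening: move the last 3 characters to the front (rotate right by 3), then swap the first and last characters.
For "bmcpflzajwmq", step one produces "wmqbmcpflzaj"; step two turns that into "jmqbmcpflzaw".
(Check on "hlyfgqlhqcacl": → "aclhlyfgqlhqc" → "cclhlyfgqlhqa" ✓)

jmqbmcpflzaw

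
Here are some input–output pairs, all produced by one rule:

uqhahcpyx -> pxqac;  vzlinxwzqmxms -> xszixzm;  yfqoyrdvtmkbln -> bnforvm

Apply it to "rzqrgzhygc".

yczrz

What's happening: move the last 3 characters to the front (rotate right by 3), then keep every other character starting from the first (positions 1st, 3rd, 5th, ...).
Working it through for "rzqrgzhygc": intermediate "ygcrzqrgzh", final "yczrz".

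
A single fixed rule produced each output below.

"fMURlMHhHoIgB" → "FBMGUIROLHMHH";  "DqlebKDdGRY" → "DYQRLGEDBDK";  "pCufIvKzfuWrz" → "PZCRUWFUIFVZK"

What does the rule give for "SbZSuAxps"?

SSBPZXSAU

Each output is the input with this applied: take characters alternately from the front and the back (1st, last, 2nd, 2nd-last, ...), then convert every letter to uppercase.
Applying both steps to "SbZSuAxps": "SsbpZxSAu", then "SSBPZXSAU".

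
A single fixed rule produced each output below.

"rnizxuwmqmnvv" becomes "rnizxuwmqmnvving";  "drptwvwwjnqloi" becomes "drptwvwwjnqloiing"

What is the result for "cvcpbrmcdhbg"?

cvcpbrmcdhbging

In each case the input is transformed by: append "ing".
On "cvcpbrmcdhbg" that produces "cvcpbrmcdhbging".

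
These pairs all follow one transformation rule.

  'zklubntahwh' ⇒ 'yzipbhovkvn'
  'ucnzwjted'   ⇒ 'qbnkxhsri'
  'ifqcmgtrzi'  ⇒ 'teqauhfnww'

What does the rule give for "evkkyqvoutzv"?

jyymejcihnjs

The transformation: move the first character to the end, then shift every letter 12 places backward in the alphabet (wrapping around).
Starting from "evkkyqvoutzv": after the first operation, "vkkyqvoutzve"; after the second, "jyymejcihnjs".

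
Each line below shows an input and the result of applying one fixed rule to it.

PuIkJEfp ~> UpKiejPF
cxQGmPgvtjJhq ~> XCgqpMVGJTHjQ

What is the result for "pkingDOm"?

KPNIdGMo

The rule is to flip the case of every letter, then swap each adjacent pair of characters (1↔2, 3↔4, ...).
Applying both steps to "pkingDOm": "PKINGdoM", then "KPNIdGMo".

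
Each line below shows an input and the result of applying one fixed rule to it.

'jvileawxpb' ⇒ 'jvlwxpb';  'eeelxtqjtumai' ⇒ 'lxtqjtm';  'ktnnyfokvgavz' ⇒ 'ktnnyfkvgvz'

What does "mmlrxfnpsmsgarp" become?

The pattern: remove every vowel.
For "mmlrxfnpsmsgarp" the result is "mmlrxfnpsmsgrp".

mmlrxfnpsmsgrp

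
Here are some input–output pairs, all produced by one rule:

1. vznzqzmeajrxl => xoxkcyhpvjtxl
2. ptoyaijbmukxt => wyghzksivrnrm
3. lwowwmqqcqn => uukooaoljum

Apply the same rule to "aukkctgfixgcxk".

What's happening: shift every letter 2 places backward in the alphabet (wrapping around), then move the first 3 characters to the end (rotate left by 3).
Working it through for "aukkctgfixgcxk": intermediate "ysiiaredgveavi", final "iaredgveaviysi".

iaredgveaviysi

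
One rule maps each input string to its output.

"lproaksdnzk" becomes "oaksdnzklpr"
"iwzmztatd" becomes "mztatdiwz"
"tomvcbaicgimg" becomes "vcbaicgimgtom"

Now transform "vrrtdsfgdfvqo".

tdsfgdfvqovrr

What's happening: move the first 3 characters to the end (rotate left by 3).
Applying that to "vrrtdsfgdfvqo" gives "tdsfgdfvqovrr".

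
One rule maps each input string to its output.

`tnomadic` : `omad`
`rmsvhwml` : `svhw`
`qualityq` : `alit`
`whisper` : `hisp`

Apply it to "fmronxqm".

Rule — move the last 2 characters to the front (rotate right by 2), then keep only the last 4 characters.
"fmronxqm" → "qmfmronx" → "ronx".

ronx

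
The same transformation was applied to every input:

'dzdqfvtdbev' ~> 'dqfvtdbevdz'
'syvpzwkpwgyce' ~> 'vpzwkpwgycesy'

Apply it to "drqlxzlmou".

What's happening: move the first 2 characters to the end (rotate left by 2).
Doing the same to "drqlxzlmou": "qlxzlmoudr".

qlxzlmoudr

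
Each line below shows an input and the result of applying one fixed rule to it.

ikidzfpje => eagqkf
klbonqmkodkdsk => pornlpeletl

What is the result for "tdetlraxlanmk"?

The pattern: delete the first 3 characters, then shift every letter 1 place forward in the alphabet (wrapping around).
On "tdetlraxlanmk" that produces "umsbymbonl".

umsbymbonl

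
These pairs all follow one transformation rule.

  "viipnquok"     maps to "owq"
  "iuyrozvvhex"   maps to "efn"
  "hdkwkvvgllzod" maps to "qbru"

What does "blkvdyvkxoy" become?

qed

What's happening: keep one character in every 3, starting at position 3 (positions 3rd, 6th, 9th, ...), then shift every letter 6 places forward in the alphabet (wrapping around).
Applying that to "blkvdyvkxoy" gives "qed".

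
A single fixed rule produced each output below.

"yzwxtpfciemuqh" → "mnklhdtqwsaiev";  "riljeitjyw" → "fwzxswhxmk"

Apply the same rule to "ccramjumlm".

qqfoaxiaza

Each output is the input with this applied: shift every letter 12 places backward in the alphabet (wrapping around).
Doing the same to "ccramjumlm": "qqfoaxiaza".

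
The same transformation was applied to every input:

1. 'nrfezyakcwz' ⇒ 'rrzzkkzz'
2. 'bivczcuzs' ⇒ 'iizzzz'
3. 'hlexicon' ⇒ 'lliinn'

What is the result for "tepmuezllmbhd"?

eeuullbb

In each case the input is transformed by: keep one character in every 3, starting at position 2 (positions 2nd, 5th, 8th, ...), then double every character.
Starting from "tepmuezllmbhd": after the first operation, "eulb"; after the second, "eeuullbb".
(Check on "bivczcuzs": → "izz" → "iizzzz" ✓)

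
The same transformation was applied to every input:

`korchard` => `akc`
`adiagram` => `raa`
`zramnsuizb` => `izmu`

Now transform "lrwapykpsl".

What's happening: move the last 3 characters to the front (rotate right by 3), then keep one character in every 3, starting at position 1 (positions 1st, 4th, 7th, ...).
So "lrwapykpsl" becomes "plak".

plak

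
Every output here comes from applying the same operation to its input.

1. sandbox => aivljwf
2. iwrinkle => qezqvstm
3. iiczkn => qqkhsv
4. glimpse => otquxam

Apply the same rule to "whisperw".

epqaxmze

Looking at the pairs, the operation is to shift every letter 8 places forward in the alphabet (wrapping around).
On "whisperw" that produces "epqaxmze".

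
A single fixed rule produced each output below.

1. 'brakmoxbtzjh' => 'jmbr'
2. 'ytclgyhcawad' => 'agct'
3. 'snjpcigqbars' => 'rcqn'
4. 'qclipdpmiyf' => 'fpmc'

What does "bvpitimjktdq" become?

Looking at the pairs, the operation is to keep one character in every 3, starting at position 2 (positions 2nd, 5th, 8th, ...), then swap the first and last characters.
Starting from "bvpitimjktdq": after the first operation, "vtjd"; after the second, "dtjv".
(Check on "brakmoxbtzjh": → "rmbj" → "jmbr" ✓)

dtjv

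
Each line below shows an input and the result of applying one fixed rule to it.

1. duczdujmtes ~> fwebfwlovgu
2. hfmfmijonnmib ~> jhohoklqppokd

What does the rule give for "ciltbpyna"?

The rule is to shift every letter 2 places forward in the alphabet (wrapping around).
Applying that to "ciltbpyna" gives "eknvdrapc".

eknvdrapc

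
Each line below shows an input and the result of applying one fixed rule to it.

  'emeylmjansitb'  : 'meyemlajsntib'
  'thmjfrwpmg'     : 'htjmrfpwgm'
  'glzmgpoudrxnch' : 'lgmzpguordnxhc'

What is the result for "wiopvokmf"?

In each case the input is transformed by: swap each adjacent pair of characters (1↔2, 3↔4, ...).
"wiopvokmf" → "iwpoovmkf".

iwpoovmkf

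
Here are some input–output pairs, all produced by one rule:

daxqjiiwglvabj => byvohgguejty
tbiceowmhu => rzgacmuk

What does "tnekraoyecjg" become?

Rule — shift every letter 2 places backward in the alphabet (wrapping around), then delete the last 2 characters.
"tnekraoyecjg" → "rlcipymwcahe" → "rlcipymwca".

rlcipymwca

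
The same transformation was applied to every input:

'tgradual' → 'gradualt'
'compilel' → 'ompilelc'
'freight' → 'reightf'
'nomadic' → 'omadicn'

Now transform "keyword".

The transformation: move the first character to the end.
For "keyword" the result is "eywordk".

eywordk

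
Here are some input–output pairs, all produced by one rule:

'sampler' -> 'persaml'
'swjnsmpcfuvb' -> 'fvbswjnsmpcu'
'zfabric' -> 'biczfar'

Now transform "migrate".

Each output is the input with this applied: move the last 3 characters to the front (rotate right by 3), then swap the first and last characters.
Working it through for "migrate": intermediate "atemigr", final "rtemiga".

rtemiga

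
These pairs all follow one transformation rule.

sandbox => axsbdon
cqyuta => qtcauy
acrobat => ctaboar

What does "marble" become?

almebr

Looking at the pairs, the operation is to swap each adjacent pair of characters (1↔2, 3↔4, ...), then take characters alternately from the front and the back (1st, last, 2nd, 2nd-last, ...).
On "marble": the first step gives "ambrel", and the second then gives "almebr".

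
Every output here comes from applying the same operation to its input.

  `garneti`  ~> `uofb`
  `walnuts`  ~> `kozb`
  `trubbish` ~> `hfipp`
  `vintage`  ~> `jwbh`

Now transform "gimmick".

uwaa

The rule is to shift every letter 12 places backward in the alphabet (wrapping around), then delete the last 3 characters.
Applying both steps to "gimmick": "uwaawqy", then "uwaa".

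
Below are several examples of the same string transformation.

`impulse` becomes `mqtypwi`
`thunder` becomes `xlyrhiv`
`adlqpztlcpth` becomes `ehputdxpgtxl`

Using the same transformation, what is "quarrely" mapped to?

uyevvipc

The rule is to shift every letter 4 places forward in the alphabet (wrapping around).
"quarrely" → "uyevvipc".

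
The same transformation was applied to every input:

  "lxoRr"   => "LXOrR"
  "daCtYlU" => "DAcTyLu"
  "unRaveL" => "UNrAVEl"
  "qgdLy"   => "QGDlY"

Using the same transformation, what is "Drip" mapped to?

In each case the input is transformed by: flip the case of every letter.
"Drip" → "dRIP".

dRIP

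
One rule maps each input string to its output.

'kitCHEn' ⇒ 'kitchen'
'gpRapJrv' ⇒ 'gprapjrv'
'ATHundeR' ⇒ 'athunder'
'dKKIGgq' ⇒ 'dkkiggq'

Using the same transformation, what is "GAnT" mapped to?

Rule — convert every letter to lowercase.
So "GAnT" becomes "gant".

gant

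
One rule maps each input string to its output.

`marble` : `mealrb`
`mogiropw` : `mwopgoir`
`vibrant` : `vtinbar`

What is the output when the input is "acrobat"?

atcarbo

Rule — take characters alternately from the front and the back (1st, last, 2nd, 2nd-last, ...).
"acrobat" → "atcarbo".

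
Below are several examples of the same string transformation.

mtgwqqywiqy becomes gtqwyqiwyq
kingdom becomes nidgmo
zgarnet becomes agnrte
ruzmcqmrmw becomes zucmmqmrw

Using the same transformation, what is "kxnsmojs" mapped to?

nxmsjos

Each output is the input with this applied: delete the first character, then swap each adjacent pair of characters (1↔2, 3↔4, ...).
Applying that to "kxnsmojs" gives "nxmsjos".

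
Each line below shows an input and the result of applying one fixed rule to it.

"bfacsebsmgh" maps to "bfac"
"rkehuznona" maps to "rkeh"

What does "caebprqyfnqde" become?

Looking at the pairs, the operation is to keep only the first 4 characters.
Applying that to "caebprqyfnqde" gives "caeb".

caeb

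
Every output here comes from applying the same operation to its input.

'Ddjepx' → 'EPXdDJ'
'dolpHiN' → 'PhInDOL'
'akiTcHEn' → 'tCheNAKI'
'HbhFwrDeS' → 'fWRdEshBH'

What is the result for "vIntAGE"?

TageViN

Rule — move the first 3 characters to the end (rotate left by 3), then flip the case of every letter.
On "vIntAGE": the first step gives "tAGEvIn", and the second then gives "TageViN".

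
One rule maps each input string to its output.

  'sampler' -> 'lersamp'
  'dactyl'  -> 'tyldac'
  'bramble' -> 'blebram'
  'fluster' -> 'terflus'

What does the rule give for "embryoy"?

yoyembr

The rule is to move the last 3 characters to the front (rotate right by 3).
So "embryoy" becomes "yoyembr".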